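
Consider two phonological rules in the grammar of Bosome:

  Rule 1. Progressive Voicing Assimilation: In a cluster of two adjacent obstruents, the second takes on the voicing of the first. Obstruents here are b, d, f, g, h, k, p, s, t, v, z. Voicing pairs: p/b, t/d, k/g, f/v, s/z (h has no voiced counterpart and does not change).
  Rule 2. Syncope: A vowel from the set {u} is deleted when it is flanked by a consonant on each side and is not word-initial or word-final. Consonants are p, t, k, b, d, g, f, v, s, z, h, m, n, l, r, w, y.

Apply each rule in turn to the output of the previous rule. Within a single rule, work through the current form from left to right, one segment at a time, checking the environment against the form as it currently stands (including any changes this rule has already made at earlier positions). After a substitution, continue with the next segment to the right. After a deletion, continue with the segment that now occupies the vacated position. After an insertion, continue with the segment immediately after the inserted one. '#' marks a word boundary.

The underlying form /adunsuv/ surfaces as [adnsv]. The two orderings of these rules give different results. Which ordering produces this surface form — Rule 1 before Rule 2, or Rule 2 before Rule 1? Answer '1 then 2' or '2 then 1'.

1 then 2

Order 1 then 2:
  1 Progressive Voicing Assimilation: no change — [adunsuv]
  2 Syncope: [adunsuv] → [adnsv]
  result: [adnsv]
Order 2 then 1:
  2 Syncope: [adunsuv] → [adnsv]
  1 Progressive Voicing Assimilation: [adnsv] → [adnsf]
  result: [adnsf]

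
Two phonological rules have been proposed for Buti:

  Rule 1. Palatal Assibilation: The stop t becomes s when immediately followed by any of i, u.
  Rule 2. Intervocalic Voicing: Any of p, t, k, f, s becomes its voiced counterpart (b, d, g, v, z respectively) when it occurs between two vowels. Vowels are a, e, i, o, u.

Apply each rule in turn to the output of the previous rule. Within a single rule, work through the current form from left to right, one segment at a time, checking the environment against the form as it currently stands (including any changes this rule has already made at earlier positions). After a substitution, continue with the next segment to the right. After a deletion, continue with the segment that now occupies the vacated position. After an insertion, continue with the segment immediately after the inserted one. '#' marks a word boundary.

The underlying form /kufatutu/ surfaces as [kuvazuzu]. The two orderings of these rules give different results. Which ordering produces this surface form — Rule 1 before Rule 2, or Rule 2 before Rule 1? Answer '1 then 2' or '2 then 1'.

1 then 2

Order 1 then 2:
  1 Palatal Assibilation: [kufatutu] → [kufasusu]
  2 Intervocalic Voicing: [kufasusu] → [kuvazuzu]
  result: [kuvazuzu]
Order 2 then 1:
  2 Intervocalic Voicing: [kufatutu] → [kuvadudu]
  1 Palatal Assibilation: no change — [kuvadudu]
  result: [kuvadudu]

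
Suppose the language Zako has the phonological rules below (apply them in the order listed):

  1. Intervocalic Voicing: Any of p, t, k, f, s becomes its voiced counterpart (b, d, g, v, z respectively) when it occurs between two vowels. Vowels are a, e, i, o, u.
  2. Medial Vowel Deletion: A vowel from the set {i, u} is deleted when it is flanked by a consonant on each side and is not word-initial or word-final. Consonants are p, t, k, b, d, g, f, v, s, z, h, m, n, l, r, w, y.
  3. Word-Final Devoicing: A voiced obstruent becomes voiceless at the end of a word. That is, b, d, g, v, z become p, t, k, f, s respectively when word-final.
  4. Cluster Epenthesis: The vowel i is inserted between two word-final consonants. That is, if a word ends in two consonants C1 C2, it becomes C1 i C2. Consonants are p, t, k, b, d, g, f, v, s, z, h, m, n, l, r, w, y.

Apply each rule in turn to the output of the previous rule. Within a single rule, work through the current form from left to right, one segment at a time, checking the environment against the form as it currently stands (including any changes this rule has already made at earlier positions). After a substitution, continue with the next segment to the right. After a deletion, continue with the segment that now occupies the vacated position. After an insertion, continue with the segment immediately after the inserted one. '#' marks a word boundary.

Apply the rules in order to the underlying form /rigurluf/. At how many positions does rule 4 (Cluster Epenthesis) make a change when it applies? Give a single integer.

1

1 Intervocalic Voicing: no change — [rigurluf]
2 Medial Vowel Deletion: [rigurluf] → [rgrlf]
3 Word-Final Devoicing: no change — [rgrlf]
4 Cluster Epenthesis: [rgrlf] → [rgrlif]
Rule 4 changed 1 position(s).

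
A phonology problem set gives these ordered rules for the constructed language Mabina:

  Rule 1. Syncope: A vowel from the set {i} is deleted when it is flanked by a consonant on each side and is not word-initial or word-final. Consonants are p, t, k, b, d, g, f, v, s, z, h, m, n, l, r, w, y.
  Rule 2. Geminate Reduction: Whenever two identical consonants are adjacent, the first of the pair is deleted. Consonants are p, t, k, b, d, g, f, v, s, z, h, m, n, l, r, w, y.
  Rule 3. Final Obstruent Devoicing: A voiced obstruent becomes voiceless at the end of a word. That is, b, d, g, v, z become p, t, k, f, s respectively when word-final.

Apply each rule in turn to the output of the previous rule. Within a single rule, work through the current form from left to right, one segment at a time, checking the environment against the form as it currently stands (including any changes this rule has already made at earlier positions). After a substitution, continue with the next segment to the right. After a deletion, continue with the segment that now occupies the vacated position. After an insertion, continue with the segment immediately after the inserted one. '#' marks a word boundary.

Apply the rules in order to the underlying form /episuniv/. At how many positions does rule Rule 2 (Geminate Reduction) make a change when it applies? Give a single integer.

Rule 1 Syncope: [episuniv] → [epsunv]
Rule 2 Geminate Reduction: no change — [epsunv]
Rule 3 Final Obstruent Devoicing: [epsunv] → [epsunf]
Rule Rule 2 changed 0 position(s).

0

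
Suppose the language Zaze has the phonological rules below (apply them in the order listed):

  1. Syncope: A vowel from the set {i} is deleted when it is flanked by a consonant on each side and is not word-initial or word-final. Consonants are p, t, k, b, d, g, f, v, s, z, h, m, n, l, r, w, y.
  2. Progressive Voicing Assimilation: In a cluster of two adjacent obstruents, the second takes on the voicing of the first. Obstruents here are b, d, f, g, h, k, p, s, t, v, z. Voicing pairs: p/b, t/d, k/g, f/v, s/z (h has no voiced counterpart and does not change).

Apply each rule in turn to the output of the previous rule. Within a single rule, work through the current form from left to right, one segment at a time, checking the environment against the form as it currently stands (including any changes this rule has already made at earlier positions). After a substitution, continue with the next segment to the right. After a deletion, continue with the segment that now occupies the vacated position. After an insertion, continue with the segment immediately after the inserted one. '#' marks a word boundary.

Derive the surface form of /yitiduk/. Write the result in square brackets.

1 Syncope: [yitiduk] → [ytduk]
2 Progressive Voicing Assimilation: [ytduk] → [yttuk]

[yttuk]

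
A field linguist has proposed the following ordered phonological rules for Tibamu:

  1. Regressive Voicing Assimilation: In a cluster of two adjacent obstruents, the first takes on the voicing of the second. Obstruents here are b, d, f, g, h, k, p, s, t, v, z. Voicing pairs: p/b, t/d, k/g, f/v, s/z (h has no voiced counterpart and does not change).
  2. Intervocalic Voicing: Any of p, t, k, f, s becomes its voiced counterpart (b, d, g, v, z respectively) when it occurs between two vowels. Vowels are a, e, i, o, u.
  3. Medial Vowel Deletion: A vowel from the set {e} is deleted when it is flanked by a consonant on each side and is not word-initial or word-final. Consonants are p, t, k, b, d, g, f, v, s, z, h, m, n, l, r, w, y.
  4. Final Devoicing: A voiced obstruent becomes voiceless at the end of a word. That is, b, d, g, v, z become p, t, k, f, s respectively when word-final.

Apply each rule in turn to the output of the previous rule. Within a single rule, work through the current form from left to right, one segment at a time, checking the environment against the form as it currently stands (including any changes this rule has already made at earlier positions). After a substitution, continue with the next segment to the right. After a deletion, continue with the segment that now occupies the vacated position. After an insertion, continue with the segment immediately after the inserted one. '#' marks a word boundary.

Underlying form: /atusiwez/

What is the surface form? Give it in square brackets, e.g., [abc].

[aduziws]

1 Regressive Voicing Assimilation: no change — [atusiwez]
2 Intervocalic Voicing: [atusiwez] → [aduziwez]
3 Medial Vowel Deletion: [aduziwez] → [aduziwz]
4 Final Devoicing: [aduziwz] → [aduziws]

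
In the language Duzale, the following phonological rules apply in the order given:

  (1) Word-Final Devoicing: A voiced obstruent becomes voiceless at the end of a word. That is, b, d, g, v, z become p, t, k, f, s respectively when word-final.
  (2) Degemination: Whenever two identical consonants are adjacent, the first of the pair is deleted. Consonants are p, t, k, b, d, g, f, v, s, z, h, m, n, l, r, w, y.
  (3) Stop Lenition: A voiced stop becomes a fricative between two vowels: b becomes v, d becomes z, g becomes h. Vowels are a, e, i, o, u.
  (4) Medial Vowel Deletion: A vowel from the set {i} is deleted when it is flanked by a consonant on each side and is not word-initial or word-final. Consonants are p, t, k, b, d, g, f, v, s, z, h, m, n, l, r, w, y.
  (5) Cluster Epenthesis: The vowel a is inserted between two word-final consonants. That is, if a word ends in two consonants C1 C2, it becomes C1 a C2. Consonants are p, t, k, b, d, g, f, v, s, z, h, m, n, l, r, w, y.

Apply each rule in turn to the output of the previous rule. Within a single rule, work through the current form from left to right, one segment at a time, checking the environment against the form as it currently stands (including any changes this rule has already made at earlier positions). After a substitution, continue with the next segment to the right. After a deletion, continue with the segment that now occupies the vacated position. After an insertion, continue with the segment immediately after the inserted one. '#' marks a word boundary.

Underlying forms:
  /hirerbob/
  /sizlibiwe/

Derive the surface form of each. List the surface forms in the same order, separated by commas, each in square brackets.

/hirerbob/:
  (1) Word-Final Devoicing: [hirerbob] → [hirerbop]
  (2) Degemination: no change — [hirerbop]
  (3) Stop Lenition: no change — [hirerbop]
  (4) Medial Vowel Deletion: [hirerbop] → [hrerbop]
  (5) Cluster Epenthesis: no change — [hrerbop]
/sizlibiwe/:
  (1) Word-Final Devoicing: no change — [sizlibiwe]
  (2) Degemination: no change — [sizlibiwe]
  (3) Stop Lenition: [sizlibiwe] → [sizliviwe]
  (4) Medial Vowel Deletion: [sizliviwe] → [szlvwe]
  (5) Cluster Epenthesis: no change — [szlvwe]

[hrerbop], [szlvwe]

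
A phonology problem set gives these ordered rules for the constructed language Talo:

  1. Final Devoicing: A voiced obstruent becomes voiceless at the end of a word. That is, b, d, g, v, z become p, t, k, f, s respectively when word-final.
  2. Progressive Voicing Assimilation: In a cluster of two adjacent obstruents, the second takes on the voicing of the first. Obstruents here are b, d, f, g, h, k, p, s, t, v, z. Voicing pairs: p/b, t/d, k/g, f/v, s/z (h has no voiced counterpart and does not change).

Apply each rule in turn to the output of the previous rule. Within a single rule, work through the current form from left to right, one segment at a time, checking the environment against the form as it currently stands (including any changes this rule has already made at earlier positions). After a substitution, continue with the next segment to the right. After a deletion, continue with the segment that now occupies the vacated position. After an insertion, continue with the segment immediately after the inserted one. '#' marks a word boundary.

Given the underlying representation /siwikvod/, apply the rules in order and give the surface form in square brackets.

1 Final Devoicing: [siwikvod] → [siwikvot]
2 Progressive Voicing Assimilation: [siwikvot] → [siwikfot]

[siwikfot]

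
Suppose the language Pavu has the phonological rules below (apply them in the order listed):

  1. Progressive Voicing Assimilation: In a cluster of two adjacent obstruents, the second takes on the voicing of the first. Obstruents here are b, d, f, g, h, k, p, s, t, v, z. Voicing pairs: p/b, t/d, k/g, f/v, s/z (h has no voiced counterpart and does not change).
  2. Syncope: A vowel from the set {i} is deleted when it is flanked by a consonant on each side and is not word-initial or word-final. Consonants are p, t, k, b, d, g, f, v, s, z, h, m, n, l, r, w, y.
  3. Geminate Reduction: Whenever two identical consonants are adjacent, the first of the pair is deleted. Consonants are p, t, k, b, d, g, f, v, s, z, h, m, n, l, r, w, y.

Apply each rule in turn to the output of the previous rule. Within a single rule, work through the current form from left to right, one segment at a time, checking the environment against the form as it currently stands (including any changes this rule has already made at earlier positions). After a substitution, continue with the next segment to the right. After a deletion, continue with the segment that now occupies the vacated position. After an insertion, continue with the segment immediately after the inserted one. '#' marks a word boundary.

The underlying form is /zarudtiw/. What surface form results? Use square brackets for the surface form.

1 Progressive Voicing Assimilation: [zarudtiw] → [zaruddiw]
2 Syncope: [zaruddiw] → [zaruddw]
3 Geminate Reduction: [zaruddw] → [zarudw]

[zarudw]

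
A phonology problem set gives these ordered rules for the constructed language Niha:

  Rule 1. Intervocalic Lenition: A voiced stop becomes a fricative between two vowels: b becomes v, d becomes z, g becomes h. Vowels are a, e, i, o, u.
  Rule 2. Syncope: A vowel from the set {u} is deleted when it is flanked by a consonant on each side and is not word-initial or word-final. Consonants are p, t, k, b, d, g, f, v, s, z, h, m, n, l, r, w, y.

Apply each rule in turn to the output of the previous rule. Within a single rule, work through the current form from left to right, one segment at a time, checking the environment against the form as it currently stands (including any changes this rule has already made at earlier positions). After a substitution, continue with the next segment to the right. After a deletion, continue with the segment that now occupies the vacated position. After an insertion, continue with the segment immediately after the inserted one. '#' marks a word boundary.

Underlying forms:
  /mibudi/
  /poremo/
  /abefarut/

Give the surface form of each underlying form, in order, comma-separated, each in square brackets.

[mivzi], [poremo], [avefart]

/mibudi/:
  Rule 1 Intervocalic Lenition: [mibudi] → [mivuzi]
  Rule 2 Syncope: [mivuzi] → [mivzi]
/poremo/:
  Rule 1 Intervocalic Lenition: no change — [poremo]
  Rule 2 Syncope: no change — [poremo]
/abefarut/:
  Rule 1 Intervocalic Lenition: [abefarut] → [avefarut]
  Rule 2 Syncope: [avefarut] → [avefart]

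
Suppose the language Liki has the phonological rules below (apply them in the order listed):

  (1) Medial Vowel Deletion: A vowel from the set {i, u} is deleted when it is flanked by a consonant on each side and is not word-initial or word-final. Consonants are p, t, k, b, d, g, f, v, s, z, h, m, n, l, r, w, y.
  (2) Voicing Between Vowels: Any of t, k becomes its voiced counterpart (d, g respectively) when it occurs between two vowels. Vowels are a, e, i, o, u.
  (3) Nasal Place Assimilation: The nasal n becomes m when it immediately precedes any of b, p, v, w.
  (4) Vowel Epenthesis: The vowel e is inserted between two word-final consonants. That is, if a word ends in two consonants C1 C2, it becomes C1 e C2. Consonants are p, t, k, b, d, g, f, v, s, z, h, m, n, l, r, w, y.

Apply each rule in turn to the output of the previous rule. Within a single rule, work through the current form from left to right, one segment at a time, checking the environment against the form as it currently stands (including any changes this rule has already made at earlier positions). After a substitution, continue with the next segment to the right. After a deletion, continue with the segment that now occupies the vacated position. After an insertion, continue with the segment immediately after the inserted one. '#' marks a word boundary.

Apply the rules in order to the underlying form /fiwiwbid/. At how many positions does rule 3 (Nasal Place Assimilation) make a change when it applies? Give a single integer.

(1) Medial Vowel Deletion: [fiwiwbid] → [fwwbd]
(2) Voicing Between Vowels: no change — [fwwbd]
(3) Nasal Place Assimilation: no change — [fwwbd]
(4) Vowel Epenthesis: [fwwbd] → [fwwbed]
Rule 3 changed 0 position(s).

0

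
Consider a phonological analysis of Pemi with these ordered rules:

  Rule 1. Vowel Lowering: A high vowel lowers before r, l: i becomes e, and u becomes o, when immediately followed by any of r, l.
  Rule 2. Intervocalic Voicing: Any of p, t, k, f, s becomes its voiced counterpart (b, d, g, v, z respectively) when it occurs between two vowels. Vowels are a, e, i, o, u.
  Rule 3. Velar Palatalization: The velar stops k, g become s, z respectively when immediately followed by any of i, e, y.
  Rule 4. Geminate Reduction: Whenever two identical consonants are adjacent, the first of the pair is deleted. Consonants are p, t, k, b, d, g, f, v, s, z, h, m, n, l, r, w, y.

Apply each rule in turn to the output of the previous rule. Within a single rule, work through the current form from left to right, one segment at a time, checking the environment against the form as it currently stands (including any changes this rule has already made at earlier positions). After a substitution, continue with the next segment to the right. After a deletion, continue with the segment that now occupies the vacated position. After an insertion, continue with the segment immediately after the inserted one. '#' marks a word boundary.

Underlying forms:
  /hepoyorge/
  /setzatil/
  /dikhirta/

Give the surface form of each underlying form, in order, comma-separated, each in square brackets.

[heboyorze], [setzadel], [dikherta]

/hepoyorge/:
  Rule 1 Vowel Lowering: no change — [hepoyorge]
  Rule 2 Intervocalic Voicing: [hepoyorge] → [heboyorge]
  Rule 3 Velar Palatalization: [heboyorge] → [heboyorze]
  Rule 4 Geminate Reduction: no change — [heboyorze]
/setzatil/:
  Rule 1 Vowel Lowering: [setzatil] → [setzatel]
  Rule 2 Intervocalic Voicing: [setzatel] → [setzadel]
  Rule 3 Velar Palatalization: no change — [setzadel]
  Rule 4 Geminate Reduction: no change — [setzadel]
/dikhirta/:
  Rule 1 Vowel Lowering: [dikhirta] → [dikherta]
  Rule 2 Intervocalic Voicing: no change — [dikherta]
  Rule 3 Velar Palatalization: no change — [dikherta]
  Rule 4 Geminate Reduction: no change — [dikherta]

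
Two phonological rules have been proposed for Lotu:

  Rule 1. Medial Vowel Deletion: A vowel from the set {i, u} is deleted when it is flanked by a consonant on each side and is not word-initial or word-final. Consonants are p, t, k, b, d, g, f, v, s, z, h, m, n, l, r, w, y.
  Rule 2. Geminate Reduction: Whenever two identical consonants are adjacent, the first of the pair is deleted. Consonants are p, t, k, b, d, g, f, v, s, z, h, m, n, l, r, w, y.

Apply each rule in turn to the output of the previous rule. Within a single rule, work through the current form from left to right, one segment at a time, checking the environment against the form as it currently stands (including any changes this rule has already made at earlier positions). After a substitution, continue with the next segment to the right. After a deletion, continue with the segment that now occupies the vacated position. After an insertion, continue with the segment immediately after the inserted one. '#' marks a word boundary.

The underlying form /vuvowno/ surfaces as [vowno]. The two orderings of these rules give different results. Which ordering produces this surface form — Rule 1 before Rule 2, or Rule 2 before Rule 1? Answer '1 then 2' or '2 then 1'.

Order 1 then 2:
  1 Medial Vowel Deletion: [vuvowno] → [vvowno]
  2 Geminate Reduction: [vvowno] → [vowno]
  result: [vowno]
Order 2 then 1:
  2 Geminate Reduction: no change — [vuvowno]
  1 Medial Vowel Deletion: [vuvowno] → [vvowno]
  result: [vvowno]

1 then 2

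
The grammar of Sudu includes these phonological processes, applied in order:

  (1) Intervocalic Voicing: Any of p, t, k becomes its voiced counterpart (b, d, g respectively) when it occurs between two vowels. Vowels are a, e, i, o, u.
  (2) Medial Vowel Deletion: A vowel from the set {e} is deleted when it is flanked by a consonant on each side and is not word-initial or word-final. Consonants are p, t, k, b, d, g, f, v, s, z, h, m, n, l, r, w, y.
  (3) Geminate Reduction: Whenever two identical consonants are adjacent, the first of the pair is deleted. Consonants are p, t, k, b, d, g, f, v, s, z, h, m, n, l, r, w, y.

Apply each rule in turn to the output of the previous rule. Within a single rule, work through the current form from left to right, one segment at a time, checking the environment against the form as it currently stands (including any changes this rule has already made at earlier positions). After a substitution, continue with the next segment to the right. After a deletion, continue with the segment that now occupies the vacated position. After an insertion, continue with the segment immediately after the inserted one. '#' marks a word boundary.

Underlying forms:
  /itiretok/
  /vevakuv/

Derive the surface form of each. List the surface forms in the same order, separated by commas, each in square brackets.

[idirdok], [vaguv]

/itiretok/:
  (1) Intervocalic Voicing: [itiretok] → [idiredok]
  (2) Medial Vowel Deletion: [idiredok] → [idirdok]
  (3) Geminate Reduction: no change — [idirdok]
/vevakuv/:
  (1) Intervocalic Voicing: [vevakuv] → [vevaguv]
  (2) Medial Vowel Deletion: [vevaguv] → [vvaguv]
  (3) Geminate Reduction: [vvaguv] → [vaguv]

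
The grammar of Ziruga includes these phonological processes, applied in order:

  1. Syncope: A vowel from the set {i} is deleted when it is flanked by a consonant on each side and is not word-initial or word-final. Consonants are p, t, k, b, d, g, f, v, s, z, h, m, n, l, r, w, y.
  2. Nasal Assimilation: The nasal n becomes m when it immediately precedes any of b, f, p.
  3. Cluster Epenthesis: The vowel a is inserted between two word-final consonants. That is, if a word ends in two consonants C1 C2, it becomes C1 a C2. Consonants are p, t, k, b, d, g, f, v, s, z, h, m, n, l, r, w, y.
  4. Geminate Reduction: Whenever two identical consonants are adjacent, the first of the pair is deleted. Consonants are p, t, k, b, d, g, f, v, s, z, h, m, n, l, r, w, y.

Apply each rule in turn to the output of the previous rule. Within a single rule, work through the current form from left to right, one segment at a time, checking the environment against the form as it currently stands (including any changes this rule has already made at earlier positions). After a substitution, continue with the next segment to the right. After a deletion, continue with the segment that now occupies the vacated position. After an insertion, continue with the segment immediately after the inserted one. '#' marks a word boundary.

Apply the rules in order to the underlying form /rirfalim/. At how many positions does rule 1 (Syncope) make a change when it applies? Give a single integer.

2

1 Syncope: [rirfalim] → [rrfalm]
2 Nasal Assimilation: no change — [rrfalm]
3 Cluster Epenthesis: [rrfalm] → [rrfalam]
4 Geminate Reduction: [rrfalam] → [rfalam]
Rule 1 changed 2 position(s).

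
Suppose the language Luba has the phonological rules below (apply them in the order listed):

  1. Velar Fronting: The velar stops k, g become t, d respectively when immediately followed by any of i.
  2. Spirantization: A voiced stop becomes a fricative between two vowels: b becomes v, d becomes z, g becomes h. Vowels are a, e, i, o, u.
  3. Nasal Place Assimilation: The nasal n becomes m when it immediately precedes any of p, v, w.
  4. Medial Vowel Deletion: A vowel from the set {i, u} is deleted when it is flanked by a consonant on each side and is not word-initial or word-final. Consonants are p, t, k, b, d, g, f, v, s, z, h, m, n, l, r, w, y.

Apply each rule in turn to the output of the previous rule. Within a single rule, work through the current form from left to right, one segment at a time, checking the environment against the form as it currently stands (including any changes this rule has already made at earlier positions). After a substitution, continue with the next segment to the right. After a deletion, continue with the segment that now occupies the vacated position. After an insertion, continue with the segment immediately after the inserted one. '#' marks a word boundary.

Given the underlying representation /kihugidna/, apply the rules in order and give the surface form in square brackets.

1 Velar Fronting: [kihugidna] → [tihudidna]
2 Spirantization: [tihudidna] → [tihuzidna]
3 Nasal Place Assimilation: no change — [tihuzidna]
4 Medial Vowel Deletion: [tihuzidna] → [thzdna]

[thzdna]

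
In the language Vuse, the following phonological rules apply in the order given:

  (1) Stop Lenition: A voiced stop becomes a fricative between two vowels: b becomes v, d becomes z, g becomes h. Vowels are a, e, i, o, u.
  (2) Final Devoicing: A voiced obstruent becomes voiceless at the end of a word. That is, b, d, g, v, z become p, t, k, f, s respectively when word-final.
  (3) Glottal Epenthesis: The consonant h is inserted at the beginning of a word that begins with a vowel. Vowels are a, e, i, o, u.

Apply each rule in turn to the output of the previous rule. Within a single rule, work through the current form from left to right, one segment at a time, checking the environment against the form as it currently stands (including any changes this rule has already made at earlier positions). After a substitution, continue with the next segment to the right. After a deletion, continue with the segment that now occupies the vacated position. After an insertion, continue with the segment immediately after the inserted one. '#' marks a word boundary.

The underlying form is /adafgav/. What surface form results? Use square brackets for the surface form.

(1) Stop Lenition: [adafgav] → [azafgav]
(2) Final Devoicing: [azafgav] → [azafgaf]
(3) Glottal Epenthesis: [azafgaf] → [hazafgaf]

[hazafgaf]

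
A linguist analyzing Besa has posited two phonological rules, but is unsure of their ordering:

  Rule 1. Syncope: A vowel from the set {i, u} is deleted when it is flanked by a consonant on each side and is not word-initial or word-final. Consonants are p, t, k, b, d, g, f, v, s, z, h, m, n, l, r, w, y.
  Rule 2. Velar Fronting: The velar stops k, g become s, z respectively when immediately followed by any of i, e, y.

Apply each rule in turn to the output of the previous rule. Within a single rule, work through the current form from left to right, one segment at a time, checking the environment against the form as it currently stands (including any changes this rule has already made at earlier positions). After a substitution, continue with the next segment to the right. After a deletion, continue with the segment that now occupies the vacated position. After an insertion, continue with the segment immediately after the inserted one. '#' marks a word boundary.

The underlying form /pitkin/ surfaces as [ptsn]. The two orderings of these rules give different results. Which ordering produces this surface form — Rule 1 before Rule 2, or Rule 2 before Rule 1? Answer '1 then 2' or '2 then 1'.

2 then 1

Order 1 then 2:
  1 Syncope: [pitkin] → [ptkn]
  2 Velar Fronting: no change — [ptkn]
  result: [ptkn]
Order 2 then 1:
  2 Velar Fronting: [pitkin] → [pitsin]
  1 Syncope: [pitsin] → [ptsn]
  result: [ptsn]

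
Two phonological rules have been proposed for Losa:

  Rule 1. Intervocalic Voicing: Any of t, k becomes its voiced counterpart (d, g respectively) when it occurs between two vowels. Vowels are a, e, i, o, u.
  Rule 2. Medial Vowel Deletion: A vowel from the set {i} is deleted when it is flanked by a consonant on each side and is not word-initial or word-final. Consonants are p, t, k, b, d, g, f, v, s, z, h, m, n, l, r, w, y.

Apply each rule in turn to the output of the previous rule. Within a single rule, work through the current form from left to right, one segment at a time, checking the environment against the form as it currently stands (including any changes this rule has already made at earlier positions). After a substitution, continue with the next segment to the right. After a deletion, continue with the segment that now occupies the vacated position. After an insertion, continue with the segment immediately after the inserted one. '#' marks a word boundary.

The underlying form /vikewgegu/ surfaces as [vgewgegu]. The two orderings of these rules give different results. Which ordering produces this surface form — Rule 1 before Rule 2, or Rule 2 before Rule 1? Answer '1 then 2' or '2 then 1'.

Order 1 then 2:
  1 Intervocalic Voicing: [vikewgegu] → [vigewgegu]
  2 Medial Vowel Deletion: [vigewgegu] → [vgewgegu]
  result: [vgewgegu]
Order 2 then 1:
  2 Medial Vowel Deletion: [vikewgegu] → [vkewgegu]
  1 Intervocalic Voicing: no change — [vkewgegu]
  result: [vkewgegu]

1 then 2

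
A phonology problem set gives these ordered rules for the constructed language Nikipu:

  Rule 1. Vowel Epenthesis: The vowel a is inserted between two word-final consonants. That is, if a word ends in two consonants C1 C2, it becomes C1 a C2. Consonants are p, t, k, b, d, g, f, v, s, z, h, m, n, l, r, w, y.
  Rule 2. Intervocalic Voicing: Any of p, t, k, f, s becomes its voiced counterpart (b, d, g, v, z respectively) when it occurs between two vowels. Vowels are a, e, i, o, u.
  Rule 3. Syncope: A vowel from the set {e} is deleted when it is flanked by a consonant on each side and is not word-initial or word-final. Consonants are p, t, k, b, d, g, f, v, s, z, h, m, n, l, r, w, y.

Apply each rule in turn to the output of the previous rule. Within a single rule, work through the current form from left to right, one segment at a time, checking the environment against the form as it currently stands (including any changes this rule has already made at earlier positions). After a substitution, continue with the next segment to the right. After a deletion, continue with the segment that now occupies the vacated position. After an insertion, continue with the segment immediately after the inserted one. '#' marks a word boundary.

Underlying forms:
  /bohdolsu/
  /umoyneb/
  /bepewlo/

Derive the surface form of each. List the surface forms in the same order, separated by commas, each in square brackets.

/bohdolsu/:
  Rule 1 Vowel Epenthesis: no change — [bohdolsu]
  Rule 2 Intervocalic Voicing: no change — [bohdolsu]
  Rule 3 Syncope: no change — [bohdolsu]
/umoyneb/:
  Rule 1 Vowel Epenthesis: no change — [umoyneb]
  Rule 2 Intervocalic Voicing: no change — [umoyneb]
  Rule 3 Syncope: [umoyneb] → [umoynb]
/bepewlo/:
  Rule 1 Vowel Epenthesis: no change — [bepewlo]
  Rule 2 Intervocalic Voicing: [bepewlo] → [bebewlo]
  Rule 3 Syncope: [bebewlo] → [bbwlo]

[bohdolsu], [umoynb], [bbwlo]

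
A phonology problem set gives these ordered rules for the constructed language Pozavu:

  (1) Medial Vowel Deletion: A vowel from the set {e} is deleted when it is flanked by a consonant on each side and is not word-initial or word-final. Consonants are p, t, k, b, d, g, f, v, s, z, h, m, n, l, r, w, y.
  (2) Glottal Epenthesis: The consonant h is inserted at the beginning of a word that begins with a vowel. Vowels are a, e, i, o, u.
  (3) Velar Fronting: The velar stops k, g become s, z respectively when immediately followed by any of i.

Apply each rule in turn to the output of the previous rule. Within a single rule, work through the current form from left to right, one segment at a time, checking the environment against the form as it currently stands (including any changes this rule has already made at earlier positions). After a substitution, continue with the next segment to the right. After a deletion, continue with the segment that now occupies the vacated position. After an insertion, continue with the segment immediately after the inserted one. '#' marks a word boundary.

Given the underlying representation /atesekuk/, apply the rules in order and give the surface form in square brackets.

(1) Medial Vowel Deletion: [atesekuk] → [atskuk]
(2) Glottal Epenthesis: [atskuk] → [hatskuk]
(3) Velar Fronting: no change — [hatskuk]

[hatskuk]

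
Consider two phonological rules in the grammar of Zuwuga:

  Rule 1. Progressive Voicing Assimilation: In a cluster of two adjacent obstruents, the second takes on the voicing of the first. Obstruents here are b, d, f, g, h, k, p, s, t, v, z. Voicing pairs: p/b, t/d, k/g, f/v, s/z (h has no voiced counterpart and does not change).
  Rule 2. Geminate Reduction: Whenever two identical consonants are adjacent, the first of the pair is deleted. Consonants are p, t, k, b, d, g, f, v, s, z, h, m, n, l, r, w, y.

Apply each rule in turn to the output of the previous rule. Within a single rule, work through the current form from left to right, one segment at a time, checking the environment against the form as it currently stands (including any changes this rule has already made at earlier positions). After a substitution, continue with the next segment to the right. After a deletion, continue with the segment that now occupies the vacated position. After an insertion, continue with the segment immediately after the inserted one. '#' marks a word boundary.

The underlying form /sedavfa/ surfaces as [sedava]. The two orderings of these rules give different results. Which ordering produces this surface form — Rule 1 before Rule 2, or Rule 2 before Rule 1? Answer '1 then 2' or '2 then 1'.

1 then 2

Order 1 then 2:
  1 Progressive Voicing Assimilation: [sedavfa] → [sedavva]
  2 Geminate Reduction: [sedavva] → [sedava]
  result: [sedava]
Order 2 then 1:
  2 Geminate Reduction: no change — [sedavfa]
  1 Progressive Voicing Assimilation: [sedavfa] → [sedavva]
  result: [sedavva]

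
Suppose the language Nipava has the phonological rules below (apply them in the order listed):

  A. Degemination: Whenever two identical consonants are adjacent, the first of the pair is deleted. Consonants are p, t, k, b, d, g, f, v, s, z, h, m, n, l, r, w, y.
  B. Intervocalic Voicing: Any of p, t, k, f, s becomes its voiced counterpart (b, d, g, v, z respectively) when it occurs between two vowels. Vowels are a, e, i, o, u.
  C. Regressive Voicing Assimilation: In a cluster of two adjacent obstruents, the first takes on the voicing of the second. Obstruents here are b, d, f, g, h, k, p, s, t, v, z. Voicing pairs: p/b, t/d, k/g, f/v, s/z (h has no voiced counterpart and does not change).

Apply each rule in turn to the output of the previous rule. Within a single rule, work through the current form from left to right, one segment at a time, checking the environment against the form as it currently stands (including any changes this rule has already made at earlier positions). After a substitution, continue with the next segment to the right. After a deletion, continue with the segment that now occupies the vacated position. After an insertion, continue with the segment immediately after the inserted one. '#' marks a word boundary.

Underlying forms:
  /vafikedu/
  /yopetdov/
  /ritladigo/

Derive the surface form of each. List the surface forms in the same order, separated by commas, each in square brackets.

[vavigedu], [yobeddov], [ritladigo]

/vafikedu/:
  A Degemination: no change — [vafikedu]
  B Intervocalic Voicing: [vafikedu] → [vavigedu]
  C Regressive Voicing Assimilation: no change — [vavigedu]
/yopetdov/:
  A Degemination: no change — [yopetdov]
  B Intervocalic Voicing: [yopetdov] → [yobetdov]
  C Regressive Voicing Assimilation: [yobetdov] → [yobeddov]
/ritladigo/:
  A Degemination: no change — [ritladigo]
  B Intervocalic Voicing: no change — [ritladigo]
  C Regressive Voicing Assimilation: no change — [ritladigo]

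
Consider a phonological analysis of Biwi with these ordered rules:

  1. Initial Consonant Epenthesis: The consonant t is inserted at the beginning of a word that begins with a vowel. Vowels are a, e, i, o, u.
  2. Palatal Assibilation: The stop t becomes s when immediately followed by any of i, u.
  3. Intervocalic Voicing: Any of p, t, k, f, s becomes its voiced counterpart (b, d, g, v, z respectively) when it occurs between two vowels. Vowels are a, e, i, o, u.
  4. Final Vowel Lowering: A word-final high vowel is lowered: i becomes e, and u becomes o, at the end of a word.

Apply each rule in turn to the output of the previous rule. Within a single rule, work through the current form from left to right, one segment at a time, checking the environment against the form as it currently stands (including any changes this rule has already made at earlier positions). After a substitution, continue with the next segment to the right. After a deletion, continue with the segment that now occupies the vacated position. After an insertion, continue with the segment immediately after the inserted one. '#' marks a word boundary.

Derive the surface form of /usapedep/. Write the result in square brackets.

[suzabedep]

1 Initial Consonant Epenthesis: [usapedep] → [tusapedep]
2 Palatal Assibilation: [tusapedep] → [susapedep]
3 Intervocalic Voicing: [susapedep] → [suzabedep]
4 Final Vowel Lowering: no change — [suzabedep]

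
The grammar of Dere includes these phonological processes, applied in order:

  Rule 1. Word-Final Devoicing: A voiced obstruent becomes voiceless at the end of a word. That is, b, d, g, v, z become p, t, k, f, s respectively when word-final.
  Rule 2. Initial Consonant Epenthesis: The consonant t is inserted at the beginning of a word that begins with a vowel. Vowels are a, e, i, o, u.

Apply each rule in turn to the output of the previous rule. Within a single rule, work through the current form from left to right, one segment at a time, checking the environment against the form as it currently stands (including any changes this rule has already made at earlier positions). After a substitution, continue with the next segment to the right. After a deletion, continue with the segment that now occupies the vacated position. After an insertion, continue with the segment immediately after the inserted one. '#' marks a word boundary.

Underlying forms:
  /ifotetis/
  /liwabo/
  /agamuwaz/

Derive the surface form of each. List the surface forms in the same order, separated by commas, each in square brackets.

[tifotetis], [liwabo], [tagamuwas]

/ifotetis/:
  Rule 1 Word-Final Devoicing: no change — [ifotetis]
  Rule 2 Initial Consonant Epenthesis: [ifotetis] → [tifotetis]
/liwabo/:
  Rule 1 Word-Final Devoicing: no change — [liwabo]
  Rule 2 Initial Consonant Epenthesis: no change — [liwabo]
/agamuwaz/:
  Rule 1 Word-Final Devoicing: [agamuwaz] → [agamuwas]
  Rule 2 Initial Consonant Epenthesis: [agamuwas] → [tagamuwas]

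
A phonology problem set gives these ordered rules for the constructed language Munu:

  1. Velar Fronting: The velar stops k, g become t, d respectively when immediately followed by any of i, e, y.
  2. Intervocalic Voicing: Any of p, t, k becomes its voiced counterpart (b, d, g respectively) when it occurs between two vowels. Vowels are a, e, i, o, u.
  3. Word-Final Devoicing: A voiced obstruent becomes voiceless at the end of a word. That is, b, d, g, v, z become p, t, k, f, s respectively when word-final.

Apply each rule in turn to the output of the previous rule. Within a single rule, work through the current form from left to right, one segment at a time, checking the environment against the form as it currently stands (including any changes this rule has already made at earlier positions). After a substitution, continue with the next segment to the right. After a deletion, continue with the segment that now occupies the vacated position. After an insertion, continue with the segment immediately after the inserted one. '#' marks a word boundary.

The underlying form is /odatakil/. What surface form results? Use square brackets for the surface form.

[odadadil]

1 Velar Fronting: [odatakil] → [odatatil]
2 Intervocalic Voicing: [odatatil] → [odadadil]
3 Word-Final Devoicing: no change — [odadadil]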